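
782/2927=782/2927 =0.27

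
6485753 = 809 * 8017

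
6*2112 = 12672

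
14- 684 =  -670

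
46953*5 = 234765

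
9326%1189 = 1003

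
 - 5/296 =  - 5/296 = - 0.02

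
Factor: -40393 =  - 31^1*1303^1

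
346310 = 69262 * 5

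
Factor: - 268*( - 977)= 261836 = 2^2*67^1*977^1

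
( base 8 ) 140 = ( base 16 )60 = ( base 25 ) 3L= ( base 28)3C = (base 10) 96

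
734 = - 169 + 903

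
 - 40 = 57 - 97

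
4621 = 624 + 3997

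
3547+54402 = 57949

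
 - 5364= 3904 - 9268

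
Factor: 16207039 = 16207039^1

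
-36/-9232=9/2308 = 0.00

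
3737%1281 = 1175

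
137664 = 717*192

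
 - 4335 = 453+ - 4788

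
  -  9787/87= - 113  +  44/87 = - 112.49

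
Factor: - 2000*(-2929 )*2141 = 2^4 *5^3*29^1*101^1*2141^1 = 12541978000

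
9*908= 8172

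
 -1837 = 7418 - 9255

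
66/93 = 22/31  =  0.71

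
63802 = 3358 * 19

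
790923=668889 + 122034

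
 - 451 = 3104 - 3555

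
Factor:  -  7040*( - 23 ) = 2^7*5^1*11^1*23^1 = 161920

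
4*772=3088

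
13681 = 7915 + 5766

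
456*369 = 168264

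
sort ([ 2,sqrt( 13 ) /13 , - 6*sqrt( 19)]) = [-6 * sqrt( 19),sqrt( 13 )/13, 2] 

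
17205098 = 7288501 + 9916597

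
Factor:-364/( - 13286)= 2^1*73^( - 1)= 2/73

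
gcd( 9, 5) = 1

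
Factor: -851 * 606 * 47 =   -  24238182 = -2^1*3^1*23^1*37^1*47^1*101^1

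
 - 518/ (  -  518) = 1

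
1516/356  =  379/89 = 4.26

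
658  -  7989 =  - 7331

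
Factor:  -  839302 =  - 2^1*419651^1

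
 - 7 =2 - 9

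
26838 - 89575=  -  62737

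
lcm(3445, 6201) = 31005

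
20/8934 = 10/4467 = 0.00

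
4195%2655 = 1540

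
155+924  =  1079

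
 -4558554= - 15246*299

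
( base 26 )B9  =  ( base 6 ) 1211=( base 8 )447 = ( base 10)295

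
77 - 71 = 6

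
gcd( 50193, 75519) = 27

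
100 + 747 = 847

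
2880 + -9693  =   - 6813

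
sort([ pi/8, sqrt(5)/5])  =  [pi/8, sqrt ( 5 )/5]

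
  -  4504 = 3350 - 7854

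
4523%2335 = 2188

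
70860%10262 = 9288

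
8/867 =8/867  =  0.01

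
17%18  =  17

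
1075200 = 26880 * 40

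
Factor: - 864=-2^5*3^3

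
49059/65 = 49059/65 = 754.75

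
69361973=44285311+25076662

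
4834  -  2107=2727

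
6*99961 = 599766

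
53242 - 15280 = 37962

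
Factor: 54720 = 2^6*3^2*5^1*19^1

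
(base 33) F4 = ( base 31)g3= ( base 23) lg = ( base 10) 499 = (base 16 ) 1F3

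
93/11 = 8 + 5/11 = 8.45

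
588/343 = 12/7 = 1.71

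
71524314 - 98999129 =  - 27474815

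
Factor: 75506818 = 2^1*37753409^1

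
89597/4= 89597/4 = 22399.25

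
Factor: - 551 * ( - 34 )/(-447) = - 18734/447= -  2^1* 3^(-1 )*17^1*19^1*29^1*149^(- 1 )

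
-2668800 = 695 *( - 3840) 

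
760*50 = 38000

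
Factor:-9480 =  - 2^3*3^1*5^1*79^1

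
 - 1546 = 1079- 2625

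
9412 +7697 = 17109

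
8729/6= 8729/6 =1454.83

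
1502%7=4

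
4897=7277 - 2380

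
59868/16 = 14967/4 = 3741.75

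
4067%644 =203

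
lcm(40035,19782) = 1681470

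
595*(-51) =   -  30345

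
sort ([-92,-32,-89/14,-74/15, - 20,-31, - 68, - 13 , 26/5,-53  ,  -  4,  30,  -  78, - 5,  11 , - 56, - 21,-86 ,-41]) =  [-92,-86, - 78, - 68, - 56, - 53, - 41, - 32, - 31,- 21,- 20, - 13, - 89/14,-5, - 74/15,-4, 26/5, 11,  30]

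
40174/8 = 20087/4 = 5021.75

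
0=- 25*0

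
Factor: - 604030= - 2^1*5^1*7^1*8629^1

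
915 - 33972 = - 33057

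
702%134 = 32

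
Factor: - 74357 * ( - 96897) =7204970229 = 3^1 * 32299^1*74357^1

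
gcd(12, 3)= 3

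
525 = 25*21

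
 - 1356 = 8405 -9761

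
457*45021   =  20574597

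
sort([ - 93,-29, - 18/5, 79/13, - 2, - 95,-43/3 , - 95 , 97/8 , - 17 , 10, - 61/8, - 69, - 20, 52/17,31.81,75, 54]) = [-95, - 95, - 93, - 69,-29, - 20, - 17, -43/3, - 61/8, - 18/5,-2, 52/17, 79/13,  10,97/8 , 31.81,54, 75 ] 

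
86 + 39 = 125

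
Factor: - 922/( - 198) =461/99 = 3^( - 2)*11^( - 1)*461^1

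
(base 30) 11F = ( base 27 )180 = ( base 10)945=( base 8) 1661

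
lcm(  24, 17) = 408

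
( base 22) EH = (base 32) a5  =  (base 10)325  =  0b101000101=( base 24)dd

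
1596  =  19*84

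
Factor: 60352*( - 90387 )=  - 2^6 * 3^2*11^2*23^1*41^1 * 83^1   =  - 5455036224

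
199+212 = 411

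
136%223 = 136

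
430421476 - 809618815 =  - 379197339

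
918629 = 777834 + 140795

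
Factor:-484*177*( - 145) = 12421860 = 2^2 * 3^1*5^1*11^2*29^1*59^1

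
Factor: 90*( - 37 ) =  - 3330 = -  2^1 * 3^2 * 5^1 * 37^1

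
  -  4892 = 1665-6557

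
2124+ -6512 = -4388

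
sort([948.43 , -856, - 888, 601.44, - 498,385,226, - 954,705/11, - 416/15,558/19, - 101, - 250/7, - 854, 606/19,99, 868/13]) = [ - 954,- 888, - 856, - 854, - 498,-101 ,-250/7, - 416/15,  558/19,606/19,705/11, 868/13,99, 226,385,  601.44,948.43]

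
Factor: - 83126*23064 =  - 1917218064 =- 2^4*3^1*31^2 * 89^1*467^1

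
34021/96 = 354 + 37/96 = 354.39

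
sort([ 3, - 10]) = [ - 10,3]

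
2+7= 9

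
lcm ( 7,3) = 21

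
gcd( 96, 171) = 3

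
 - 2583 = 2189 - 4772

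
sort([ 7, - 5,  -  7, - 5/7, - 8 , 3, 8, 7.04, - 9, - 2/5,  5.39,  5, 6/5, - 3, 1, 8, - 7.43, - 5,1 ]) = [  -  9, - 8,-7.43 , - 7, - 5, - 5, - 3, - 5/7, - 2/5, 1, 1,  6/5 , 3, 5, 5.39,7,7.04, 8, 8] 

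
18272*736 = 13448192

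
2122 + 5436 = 7558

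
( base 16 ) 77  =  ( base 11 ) a9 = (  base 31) 3q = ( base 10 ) 119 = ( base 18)6B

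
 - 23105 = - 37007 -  - 13902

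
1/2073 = 1/2073=0.00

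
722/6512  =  361/3256=0.11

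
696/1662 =116/277=0.42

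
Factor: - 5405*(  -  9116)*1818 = 2^3*3^2*5^1 * 23^1 *43^1*47^1*53^1*101^1 = 89576459640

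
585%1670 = 585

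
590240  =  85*6944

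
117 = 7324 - 7207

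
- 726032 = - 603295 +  - 122737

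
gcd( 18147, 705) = 3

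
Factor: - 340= - 2^2*5^1*17^1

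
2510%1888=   622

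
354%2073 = 354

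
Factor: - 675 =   -  3^3*5^2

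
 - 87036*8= - 696288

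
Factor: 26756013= 3^1*257^1*34703^1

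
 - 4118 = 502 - 4620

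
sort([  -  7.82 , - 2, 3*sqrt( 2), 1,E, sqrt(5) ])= [ - 7.82,-2,1,sqrt( 5 ),E,3*sqrt( 2 )]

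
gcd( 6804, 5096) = 28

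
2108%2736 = 2108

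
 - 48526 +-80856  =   - 129382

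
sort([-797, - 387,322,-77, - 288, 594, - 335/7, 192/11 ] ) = [ - 797, - 387,-288, - 77, - 335/7,192/11, 322, 594] 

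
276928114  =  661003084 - 384074970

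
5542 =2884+2658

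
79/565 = 79/565 =0.14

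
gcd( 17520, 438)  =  438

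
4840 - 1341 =3499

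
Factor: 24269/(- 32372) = - 2^(-2)*7^1*3467^1 * 8093^( - 1)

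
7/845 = 7/845 = 0.01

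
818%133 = 20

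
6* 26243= 157458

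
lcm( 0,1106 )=0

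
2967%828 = 483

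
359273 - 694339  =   - 335066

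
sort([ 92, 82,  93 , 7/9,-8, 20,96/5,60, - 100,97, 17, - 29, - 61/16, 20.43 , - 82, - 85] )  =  [ - 100, - 85, - 82 , - 29, - 8, - 61/16,7/9,17,96/5, 20,20.43,60,82,92,93,97]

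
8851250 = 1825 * 4850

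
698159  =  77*9067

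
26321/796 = 26321/796 = 33.07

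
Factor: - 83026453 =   -  17^1*1399^1*3491^1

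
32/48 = 2/3 = 0.67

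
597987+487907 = 1085894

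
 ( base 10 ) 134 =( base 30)4e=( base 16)86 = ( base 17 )7F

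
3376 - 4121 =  - 745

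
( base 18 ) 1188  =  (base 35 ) 558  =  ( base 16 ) 18A4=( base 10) 6308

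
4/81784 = 1/20446=0.00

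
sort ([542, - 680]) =[ - 680, 542 ] 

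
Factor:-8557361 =-277^1*30893^1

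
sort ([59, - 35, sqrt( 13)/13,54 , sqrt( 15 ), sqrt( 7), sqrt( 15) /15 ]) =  [ - 35, sqrt( 15)/15,sqrt( 13 ) /13, sqrt (7), sqrt( 15),54, 59 ]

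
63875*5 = 319375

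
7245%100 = 45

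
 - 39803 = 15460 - 55263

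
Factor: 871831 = 37^1 * 23563^1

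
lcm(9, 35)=315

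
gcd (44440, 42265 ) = 5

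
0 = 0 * 76452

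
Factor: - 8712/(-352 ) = 99/4 = 2^(-2 )*3^2*11^1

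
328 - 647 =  - 319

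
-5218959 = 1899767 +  - 7118726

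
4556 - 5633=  - 1077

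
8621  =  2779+5842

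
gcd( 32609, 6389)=1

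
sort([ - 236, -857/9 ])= [ - 236,- 857/9]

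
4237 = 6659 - 2422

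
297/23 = 297/23 = 12.91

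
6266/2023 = 6266/2023 = 3.10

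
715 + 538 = 1253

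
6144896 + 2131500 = 8276396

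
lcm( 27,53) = 1431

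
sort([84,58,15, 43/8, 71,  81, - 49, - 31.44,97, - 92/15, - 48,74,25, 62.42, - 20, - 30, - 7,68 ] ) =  [ - 49, - 48, - 31.44,-30, - 20, - 7, - 92/15,43/8, 15,25,58 , 62.42,68,71 , 74,81 , 84,97] 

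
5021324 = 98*51238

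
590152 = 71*8312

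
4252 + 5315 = 9567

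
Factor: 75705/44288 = 2^( - 8)*3^1*5^1*7^2*103^1*173^( - 1)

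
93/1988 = 93/1988 = 0.05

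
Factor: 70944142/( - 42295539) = -2^1*3^(-1 )*11^(  -  1 )*13^ ( - 1)*19^( - 1 ) * 1087^1 * 5189^( - 1)*32633^1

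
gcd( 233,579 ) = 1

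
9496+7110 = 16606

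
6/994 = 3/497 = 0.01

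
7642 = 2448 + 5194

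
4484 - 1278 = 3206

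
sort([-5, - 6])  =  [- 6, - 5 ] 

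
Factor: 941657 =43^1*61^1 * 359^1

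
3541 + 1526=5067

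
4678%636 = 226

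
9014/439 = 9014/439  =  20.53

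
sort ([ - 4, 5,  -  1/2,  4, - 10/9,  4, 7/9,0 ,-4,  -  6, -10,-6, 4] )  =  [-10, - 6, - 6, - 4, - 4,-10/9, - 1/2, 0, 7/9, 4,  4, 4,5 ] 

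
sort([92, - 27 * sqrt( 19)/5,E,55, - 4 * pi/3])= [ - 27*sqrt( 19) /5, - 4*pi/3, E, 55, 92]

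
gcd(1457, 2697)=31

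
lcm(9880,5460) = 207480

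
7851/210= 2617/70 = 37.39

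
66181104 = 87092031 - 20910927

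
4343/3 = 4343/3=1447.67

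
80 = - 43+123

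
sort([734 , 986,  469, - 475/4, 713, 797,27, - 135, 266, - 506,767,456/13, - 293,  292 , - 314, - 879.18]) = [ - 879.18, - 506, - 314, - 293, - 135, - 475/4, 27,  456/13 , 266, 292,469,713 , 734, 767,797, 986 ]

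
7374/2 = 3687=3687.00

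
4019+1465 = 5484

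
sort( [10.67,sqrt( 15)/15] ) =[ sqrt( 15)/15, 10.67 ]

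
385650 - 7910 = 377740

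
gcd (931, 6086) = 1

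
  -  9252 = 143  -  9395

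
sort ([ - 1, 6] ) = [ - 1, 6 ]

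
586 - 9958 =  - 9372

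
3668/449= 3668/449 = 8.17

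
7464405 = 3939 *1895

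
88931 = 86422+2509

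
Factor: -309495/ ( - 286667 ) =3^1 * 5^1*47^1 *653^( - 1) = 705/653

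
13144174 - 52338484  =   - 39194310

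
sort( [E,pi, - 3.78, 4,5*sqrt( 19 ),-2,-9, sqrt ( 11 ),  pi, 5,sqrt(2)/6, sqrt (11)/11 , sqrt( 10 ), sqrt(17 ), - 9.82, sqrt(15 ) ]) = [ - 9.82, - 9, - 3.78 , -2,  sqrt(2 )/6,  sqrt(11)/11,E,  pi,pi , sqrt( 10 ), sqrt(11), sqrt (15) , 4 , sqrt ( 17),5, 5*sqrt(19)] 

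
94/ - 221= -1 +127/221= - 0.43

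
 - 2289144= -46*49764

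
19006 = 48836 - 29830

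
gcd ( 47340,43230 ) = 30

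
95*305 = 28975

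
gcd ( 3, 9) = 3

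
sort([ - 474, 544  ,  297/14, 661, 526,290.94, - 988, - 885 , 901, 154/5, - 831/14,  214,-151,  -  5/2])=[-988,  -  885, -474, - 151, - 831/14,-5/2,297/14,154/5, 214, 290.94,526,544, 661,901 ] 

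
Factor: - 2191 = - 7^1*313^1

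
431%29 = 25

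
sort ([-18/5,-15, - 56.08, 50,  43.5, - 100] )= [ - 100, - 56.08, - 15, - 18/5, 43.5, 50 ]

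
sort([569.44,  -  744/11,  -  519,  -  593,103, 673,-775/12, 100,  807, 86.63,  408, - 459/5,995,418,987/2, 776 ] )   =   [-593, - 519,-459/5,- 744/11, -775/12,86.63,  100,103, 408,  418, 987/2,569.44, 673, 776, 807,995] 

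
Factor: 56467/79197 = 3^( - 1)*26399^ ( - 1)*56467^1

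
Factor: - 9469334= - 2^1*7^1  *19^1*97^1*367^1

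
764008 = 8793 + 755215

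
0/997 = 0 = 0.00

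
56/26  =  2+2/13 = 2.15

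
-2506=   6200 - 8706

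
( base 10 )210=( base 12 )156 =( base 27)7l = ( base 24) 8I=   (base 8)322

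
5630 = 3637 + 1993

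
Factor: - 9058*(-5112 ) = 46304496 = 2^4*3^2*7^1*71^1*647^1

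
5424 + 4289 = 9713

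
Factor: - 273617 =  - 273617^1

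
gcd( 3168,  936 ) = 72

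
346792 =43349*8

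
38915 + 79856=118771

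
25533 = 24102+1431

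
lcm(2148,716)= 2148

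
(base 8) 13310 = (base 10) 5832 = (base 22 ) C12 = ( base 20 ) EBC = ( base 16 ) 16c8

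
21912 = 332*66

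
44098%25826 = 18272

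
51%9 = 6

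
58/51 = 1 + 7/51 = 1.14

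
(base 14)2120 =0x1650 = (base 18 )HB6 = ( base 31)5t8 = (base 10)5712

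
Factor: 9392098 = 2^1*4696049^1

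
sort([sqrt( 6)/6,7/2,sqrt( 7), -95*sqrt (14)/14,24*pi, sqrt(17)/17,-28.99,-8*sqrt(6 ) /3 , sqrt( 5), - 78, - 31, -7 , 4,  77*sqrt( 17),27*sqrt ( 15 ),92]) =[-78, - 31, - 28.99,-95*sqrt( 14)/14, - 7, - 8*sqrt (6)/3, sqrt( 17 )/17,sqrt( 6 )/6,sqrt( 5 ),sqrt (7 ),  7/2, 4, 24*pi,92 , 27*sqrt( 15 ),77*sqrt (17)]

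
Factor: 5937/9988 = 2^( - 2)* 3^1*11^(  -  1)* 227^( - 1)*1979^1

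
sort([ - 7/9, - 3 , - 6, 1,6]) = [ - 6, - 3,  -  7/9 , 1, 6 ] 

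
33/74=33/74=0.45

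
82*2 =164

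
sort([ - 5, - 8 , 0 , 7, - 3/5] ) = [ - 8 , - 5, - 3/5,0,7]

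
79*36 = 2844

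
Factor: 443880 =2^3*3^4 * 5^1 * 137^1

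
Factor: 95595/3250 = 19119/650 = 2^( - 1)*3^1*5^( - 2) * 13^( - 1 )*6373^1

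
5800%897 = 418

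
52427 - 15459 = 36968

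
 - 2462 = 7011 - 9473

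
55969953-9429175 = 46540778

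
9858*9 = 88722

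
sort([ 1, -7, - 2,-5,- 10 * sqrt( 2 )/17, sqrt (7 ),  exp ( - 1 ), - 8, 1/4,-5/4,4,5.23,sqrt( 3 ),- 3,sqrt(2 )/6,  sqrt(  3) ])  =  [ - 8, - 7,  -  5, - 3,  -  2,  -  5/4, -10*sqrt(2 )/17, sqrt( 2) /6,  1/4, exp(  -  1),1,  sqrt( 3),sqrt (3 ), sqrt( 7 ), 4, 5.23 ]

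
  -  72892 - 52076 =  - 124968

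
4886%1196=102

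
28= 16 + 12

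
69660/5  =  13932 = 13932.00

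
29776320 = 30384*980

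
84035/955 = 16807/191 = 87.99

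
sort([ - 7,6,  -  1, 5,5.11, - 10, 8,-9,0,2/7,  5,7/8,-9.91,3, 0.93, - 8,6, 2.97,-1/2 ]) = [ - 10,-9.91,-9,- 8,- 7 , - 1,-1/2,  0,2/7,7/8,0.93, 2.97,3,5,  5,  5.11, 6,6,8] 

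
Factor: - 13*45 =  - 3^2*5^1  *  13^1 = - 585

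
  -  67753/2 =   -  33877 + 1/2  =  -33876.50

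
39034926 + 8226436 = 47261362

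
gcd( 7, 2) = 1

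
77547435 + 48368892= 125916327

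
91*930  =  84630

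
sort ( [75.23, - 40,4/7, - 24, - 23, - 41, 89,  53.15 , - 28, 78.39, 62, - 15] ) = [ - 41,-40, - 28, - 24, - 23, - 15, 4/7,  53.15 , 62 , 75.23 , 78.39,89] 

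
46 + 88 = 134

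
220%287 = 220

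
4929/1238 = 3 + 1215/1238 = 3.98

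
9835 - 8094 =1741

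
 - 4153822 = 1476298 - 5630120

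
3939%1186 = 381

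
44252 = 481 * 92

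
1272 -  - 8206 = 9478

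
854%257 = 83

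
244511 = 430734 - 186223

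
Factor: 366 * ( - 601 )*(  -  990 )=2^2*3^3*5^1*11^1*61^1*601^1 = 217766340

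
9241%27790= 9241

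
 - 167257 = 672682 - 839939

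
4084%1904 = 276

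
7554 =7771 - 217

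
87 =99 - 12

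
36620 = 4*9155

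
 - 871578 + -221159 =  - 1092737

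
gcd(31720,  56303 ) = 793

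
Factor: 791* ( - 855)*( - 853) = 3^2*5^1*7^1*19^1*113^1*853^1 = 576888165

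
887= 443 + 444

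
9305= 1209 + 8096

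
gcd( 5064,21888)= 24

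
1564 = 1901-337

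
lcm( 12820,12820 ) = 12820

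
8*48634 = 389072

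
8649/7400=8649/7400 = 1.17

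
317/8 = 317/8 = 39.62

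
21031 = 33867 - 12836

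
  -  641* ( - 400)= 256400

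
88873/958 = 92  +  737/958 = 92.77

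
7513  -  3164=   4349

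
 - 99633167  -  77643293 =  - 177276460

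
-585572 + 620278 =34706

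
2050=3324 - 1274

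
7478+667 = 8145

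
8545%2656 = 577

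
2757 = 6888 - 4131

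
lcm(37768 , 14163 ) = 113304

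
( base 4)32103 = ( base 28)14J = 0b1110010011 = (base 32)SJ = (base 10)915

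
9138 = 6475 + 2663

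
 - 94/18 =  - 47/9 =-5.22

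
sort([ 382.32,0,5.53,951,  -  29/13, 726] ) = [ - 29/13, 0,5.53,382.32,  726,951]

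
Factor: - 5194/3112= - 2^( - 2)*7^2*53^1*389^( - 1) = - 2597/1556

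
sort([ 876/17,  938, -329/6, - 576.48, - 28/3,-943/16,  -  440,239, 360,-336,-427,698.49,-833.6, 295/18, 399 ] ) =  [-833.6,-576.48 , - 440, - 427,-336, - 943/16, - 329/6,-28/3 , 295/18,876/17, 239, 360,399,698.49,938 ] 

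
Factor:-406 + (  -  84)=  - 2^1*5^1*7^2 = - 490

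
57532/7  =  57532/7  =  8218.86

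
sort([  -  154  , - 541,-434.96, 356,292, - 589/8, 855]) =[ - 541,  -  434.96,  -  154, - 589/8, 292, 356,855 ]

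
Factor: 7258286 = 2^1*7^1*17^1*30497^1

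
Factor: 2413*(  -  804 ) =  - 2^2*3^1*19^1*67^1 *127^1 = - 1940052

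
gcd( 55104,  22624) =224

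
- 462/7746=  - 77/1291 = - 0.06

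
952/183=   952/183= 5.20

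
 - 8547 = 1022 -9569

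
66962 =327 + 66635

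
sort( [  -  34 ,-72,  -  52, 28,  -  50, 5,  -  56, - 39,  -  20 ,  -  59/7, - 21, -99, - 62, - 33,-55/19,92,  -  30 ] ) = [-99 , - 72,  -  62, - 56, - 52, - 50 ,  -  39, - 34 , - 33, - 30,  -  21, - 20,-59/7,-55/19,5,28,92] 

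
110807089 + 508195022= 619002111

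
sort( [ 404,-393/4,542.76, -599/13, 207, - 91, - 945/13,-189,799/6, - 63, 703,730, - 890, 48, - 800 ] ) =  [ - 890, - 800, - 189 ,-393/4, - 91, - 945/13,-63, - 599/13,48,799/6,207, 404, 542.76, 703, 730 ]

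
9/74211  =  3/24737 = 0.00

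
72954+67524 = 140478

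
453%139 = 36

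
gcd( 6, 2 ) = 2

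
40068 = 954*42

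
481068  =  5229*92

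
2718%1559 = 1159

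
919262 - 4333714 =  - 3414452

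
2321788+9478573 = 11800361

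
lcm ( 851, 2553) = 2553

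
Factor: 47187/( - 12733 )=  -  3^2*7^1*17^(-1)=- 63/17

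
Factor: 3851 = 3851^1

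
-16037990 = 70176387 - 86214377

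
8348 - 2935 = 5413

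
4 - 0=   4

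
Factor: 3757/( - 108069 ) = -3^( - 1)*17^1*163^( - 1)  =  -17/489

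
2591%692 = 515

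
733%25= 8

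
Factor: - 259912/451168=-2^( - 2 )*23^( - 1) * 53^1 = -53/92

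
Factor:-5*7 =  - 35 = - 5^1 *7^1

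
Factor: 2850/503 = 2^1*3^1*5^2 *19^1*503^( - 1) 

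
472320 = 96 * 4920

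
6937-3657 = 3280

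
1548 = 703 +845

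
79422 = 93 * 854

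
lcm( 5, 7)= 35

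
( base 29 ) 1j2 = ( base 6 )10242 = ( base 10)1394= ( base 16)572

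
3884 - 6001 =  - 2117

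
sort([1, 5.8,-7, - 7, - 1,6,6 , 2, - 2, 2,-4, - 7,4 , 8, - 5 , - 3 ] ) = [ - 7 , - 7, - 7, - 5,- 4, - 3, - 2, - 1,  1,2, 2,4,5.8, 6, 6, 8]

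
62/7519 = 62/7519 = 0.01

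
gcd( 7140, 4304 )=4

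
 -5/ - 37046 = 5/37046=0.00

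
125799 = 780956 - 655157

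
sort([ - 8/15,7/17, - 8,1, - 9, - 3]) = [- 9,  -  8, - 3,  -  8/15,7/17,1]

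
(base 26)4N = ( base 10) 127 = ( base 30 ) 47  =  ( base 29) 4B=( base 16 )7f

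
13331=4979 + 8352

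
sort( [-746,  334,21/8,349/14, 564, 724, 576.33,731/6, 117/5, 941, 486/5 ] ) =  [  -  746, 21/8,117/5,  349/14, 486/5 , 731/6,334, 564,576.33 , 724, 941 ] 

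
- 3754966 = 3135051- 6890017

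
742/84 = 53/6 = 8.83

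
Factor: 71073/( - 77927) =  - 477/523 =-3^2*53^1*523^( - 1) 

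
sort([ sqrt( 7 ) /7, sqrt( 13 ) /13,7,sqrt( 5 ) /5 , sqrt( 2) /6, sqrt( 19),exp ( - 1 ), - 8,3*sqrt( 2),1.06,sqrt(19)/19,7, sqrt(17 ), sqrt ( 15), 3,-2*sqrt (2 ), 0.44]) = [ - 8, - 2*sqrt(2), sqrt( 19)/19,sqrt(2)/6,sqrt(13)/13, exp(-1 ), sqrt( 7)/7, 0.44, sqrt( 5) /5,1.06,3, sqrt (15 ),sqrt( 17 ),3*sqrt( 2), sqrt (19 ), 7, 7 ] 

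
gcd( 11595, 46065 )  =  15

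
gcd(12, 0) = 12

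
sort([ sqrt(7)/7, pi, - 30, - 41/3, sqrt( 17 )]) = [ - 30, - 41/3,sqrt(7 )/7,pi,sqrt( 17) ] 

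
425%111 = 92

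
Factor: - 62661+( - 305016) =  - 3^2*40853^1 = - 367677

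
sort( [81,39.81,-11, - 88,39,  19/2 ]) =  [ - 88, - 11,19/2, 39,39.81,81 ]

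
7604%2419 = 347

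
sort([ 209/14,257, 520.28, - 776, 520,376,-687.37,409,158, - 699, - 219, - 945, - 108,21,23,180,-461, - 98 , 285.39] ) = [ - 945,  -  776, - 699, - 687.37, - 461, - 219  , - 108, - 98,209/14,21 , 23,158, 180,257,285.39,  376, 409, 520,520.28]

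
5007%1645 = 72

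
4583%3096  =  1487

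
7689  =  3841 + 3848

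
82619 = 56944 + 25675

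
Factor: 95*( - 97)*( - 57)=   3^1*5^1*19^2*97^1  =  525255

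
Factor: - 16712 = -2^3*2089^1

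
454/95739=454/95739 =0.00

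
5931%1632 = 1035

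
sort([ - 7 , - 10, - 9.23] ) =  [ - 10,-9.23, - 7 ] 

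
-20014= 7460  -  27474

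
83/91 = 83/91 = 0.91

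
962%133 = 31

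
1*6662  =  6662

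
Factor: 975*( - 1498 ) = -1460550 = - 2^1*3^1 * 5^2 * 7^1*13^1*107^1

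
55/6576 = 55/6576=0.01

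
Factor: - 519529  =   - 31^1*16759^1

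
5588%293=21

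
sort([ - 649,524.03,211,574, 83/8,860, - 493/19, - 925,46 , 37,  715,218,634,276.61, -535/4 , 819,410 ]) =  [ - 925, - 649, - 535/4,  -  493/19, 83/8,37, 46,211, 218, 276.61, 410, 524.03, 574,634,715,819 , 860]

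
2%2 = 0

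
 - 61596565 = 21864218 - 83460783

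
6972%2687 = 1598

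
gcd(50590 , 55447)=1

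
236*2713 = 640268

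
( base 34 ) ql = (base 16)389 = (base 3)1020112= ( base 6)4105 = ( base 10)905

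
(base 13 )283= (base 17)193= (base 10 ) 445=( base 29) fa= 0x1bd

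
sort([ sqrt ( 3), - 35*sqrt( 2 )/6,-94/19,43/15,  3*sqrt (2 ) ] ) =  [ - 35*sqrt(2) /6 , - 94/19,  sqrt( 3 ),  43/15, 3*sqrt( 2)]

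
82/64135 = 82/64135 = 0.00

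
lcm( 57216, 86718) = 5549952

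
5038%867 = 703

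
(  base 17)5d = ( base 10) 98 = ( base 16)62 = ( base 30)38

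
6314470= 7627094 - 1312624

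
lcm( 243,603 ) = 16281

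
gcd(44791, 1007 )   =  1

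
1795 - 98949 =-97154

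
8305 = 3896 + 4409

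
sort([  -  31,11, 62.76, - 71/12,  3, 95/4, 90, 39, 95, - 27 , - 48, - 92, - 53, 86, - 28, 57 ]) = [ -92,- 53, - 48, - 31 , - 28, - 27, - 71/12,3,11,  95/4,39, 57, 62.76, 86,90, 95]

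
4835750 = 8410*575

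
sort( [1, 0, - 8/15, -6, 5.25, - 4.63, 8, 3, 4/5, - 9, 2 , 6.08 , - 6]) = [- 9,-6, - 6, - 4.63, - 8/15,0,4/5,  1, 2, 3,5.25, 6.08, 8] 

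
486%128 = 102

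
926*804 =744504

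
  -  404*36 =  - 14544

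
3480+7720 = 11200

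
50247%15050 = 5097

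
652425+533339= 1185764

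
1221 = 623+598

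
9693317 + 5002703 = 14696020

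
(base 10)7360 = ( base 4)1303000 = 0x1cc0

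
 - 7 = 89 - 96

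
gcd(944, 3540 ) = 236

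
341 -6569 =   -  6228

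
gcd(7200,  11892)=12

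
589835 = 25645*23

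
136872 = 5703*24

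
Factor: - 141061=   -  141061^1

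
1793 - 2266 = - 473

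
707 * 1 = 707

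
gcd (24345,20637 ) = 9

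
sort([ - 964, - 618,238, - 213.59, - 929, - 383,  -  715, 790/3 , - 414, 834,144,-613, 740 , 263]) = [- 964, - 929,-715, - 618, - 613 , - 414,-383, - 213.59,144 , 238 , 263, 790/3, 740, 834]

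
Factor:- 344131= -17^1*31^1*653^1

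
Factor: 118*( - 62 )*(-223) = 2^2*31^1*59^1*223^1  =  1631468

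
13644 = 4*3411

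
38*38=1444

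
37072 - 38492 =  - 1420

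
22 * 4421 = 97262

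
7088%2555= 1978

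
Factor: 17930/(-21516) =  - 2^ ( - 1) * 3^( - 1)*5^1 = - 5/6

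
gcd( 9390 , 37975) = 5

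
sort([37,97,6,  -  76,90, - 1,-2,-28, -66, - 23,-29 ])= [-76,-66,  -  29,- 28,-23 , - 2,- 1, 6, 37, 90,97] 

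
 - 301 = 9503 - 9804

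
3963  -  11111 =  - 7148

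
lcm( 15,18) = 90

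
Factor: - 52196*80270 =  - 4189772920 = -2^3*5^1 * 23^1*349^1*13049^1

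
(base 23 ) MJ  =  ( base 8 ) 1015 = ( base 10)525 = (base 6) 2233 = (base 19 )18C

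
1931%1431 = 500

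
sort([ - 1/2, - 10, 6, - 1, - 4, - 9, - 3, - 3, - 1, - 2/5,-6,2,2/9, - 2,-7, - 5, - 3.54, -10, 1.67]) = [ - 10,-10, - 9, - 7, - 6, - 5, - 4, - 3.54, - 3, - 3, - 2, - 1, - 1 , - 1/2, - 2/5, 2/9, 1.67,  2,6]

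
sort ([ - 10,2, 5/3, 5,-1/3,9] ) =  [ - 10, - 1/3,5/3,2,5,9 ]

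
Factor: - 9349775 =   -  5^2*61^1*6131^1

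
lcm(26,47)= 1222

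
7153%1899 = 1456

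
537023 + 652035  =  1189058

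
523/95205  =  523/95205 =0.01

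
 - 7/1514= - 7/1514 = -  0.00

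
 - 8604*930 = - 8001720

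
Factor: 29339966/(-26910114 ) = -14669983/13455057 = - 3^(- 1)*7^( - 2) * 11^ ( - 1)*53^(-1)*109^1*157^( - 1)*134587^1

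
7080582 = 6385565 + 695017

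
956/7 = 136 + 4/7=136.57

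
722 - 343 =379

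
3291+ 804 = 4095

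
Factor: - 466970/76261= -2^1*5^1*7^2*953^1*76261^( - 1)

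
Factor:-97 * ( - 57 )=3^1*19^1 * 97^1 = 5529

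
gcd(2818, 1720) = 2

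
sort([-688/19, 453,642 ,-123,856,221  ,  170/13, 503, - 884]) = [-884, -123 ,-688/19,170/13 , 221,453,  503,642,856 ]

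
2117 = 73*29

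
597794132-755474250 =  - 157680118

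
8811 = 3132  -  - 5679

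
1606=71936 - 70330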